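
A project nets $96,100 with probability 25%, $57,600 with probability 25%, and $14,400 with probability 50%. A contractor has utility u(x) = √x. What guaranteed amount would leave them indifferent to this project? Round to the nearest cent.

$39,006.25

E[u] = 0.25·√96100 + 0.25·√57600 + 0.5·√14400 = 0.25·310 + 0.25·240 + 0.5·120 = 197.5
CE = (197.5)² = 39006.25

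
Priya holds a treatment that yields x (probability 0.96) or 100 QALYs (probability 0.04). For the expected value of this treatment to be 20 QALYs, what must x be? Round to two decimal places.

0.96·x + 0.04·100 = 20
0.96·x = 20 − 4 = 16
x = 16 / 0.96 = 16.6667

x = 16.67 QALYs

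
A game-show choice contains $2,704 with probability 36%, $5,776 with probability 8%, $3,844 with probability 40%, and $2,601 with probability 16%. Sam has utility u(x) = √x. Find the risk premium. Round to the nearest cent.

$53.06

E[u] = 0.36·√2704 + 0.08·√5776 + 0.4·√3844 + 0.16·√2601 = 0.36·52 + 0.08·76 + 0.4·62 + 0.16·51 = 57.76
CE = (57.76)² = 3336.2176
Risk premium = EV − CE = 3389.28 − 3336.2176 = 53.0624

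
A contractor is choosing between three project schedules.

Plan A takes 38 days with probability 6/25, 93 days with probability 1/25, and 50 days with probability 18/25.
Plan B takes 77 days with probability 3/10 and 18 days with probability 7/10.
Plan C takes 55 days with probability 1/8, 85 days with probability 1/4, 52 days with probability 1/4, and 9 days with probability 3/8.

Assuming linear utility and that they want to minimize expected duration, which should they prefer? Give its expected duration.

Plan A = 6/25 × 38 + 1/25 × 93 + 18/25 × 50 = 9.12 + 3.72 + 36 = 48.84
Plan B = 3/10 × 77 + 7/10 × 18 = 23.1 + 12.6 = 35.7
Plan C = 1/8 × 55 + 1/4 × 85 + 1/4 × 52 + 3/8 × 9 = 6.875 + 21.25 + 13 + 3.375 = 44.5

Plan B (35.7 days)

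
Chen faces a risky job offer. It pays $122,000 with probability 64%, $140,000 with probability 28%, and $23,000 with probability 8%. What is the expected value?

$119,120

EV = 0.64 × 122000 + 0.28 × 140000 + 0.08 × 23000 = 78080 + 39200 + 1840 = 119120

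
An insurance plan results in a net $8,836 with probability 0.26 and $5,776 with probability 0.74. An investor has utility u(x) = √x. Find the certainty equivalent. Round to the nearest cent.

E[u] = 0.26·√8836 + 0.74·√5776 = 0.26·94 + 0.74·76 = 80.68
CE = (80.68)² = 6509.2624

$6,509.26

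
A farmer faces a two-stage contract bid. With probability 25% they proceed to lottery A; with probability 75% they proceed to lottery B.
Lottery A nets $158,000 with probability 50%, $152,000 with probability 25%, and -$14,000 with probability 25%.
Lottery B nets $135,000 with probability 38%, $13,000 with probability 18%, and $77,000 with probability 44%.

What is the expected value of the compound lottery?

$94,015

EV(A) = 0.5 × 158000 + 0.25 × 152000 + 0.25 × (-14000) = 79000 + 38000 − 3500 = 113500
EV(B) = 0.38 × 135000 + 0.18 × 13000 + 0.44 × 77000 = 51300 + 2340 + 33880 = 87520
Overall = 0.25 × 113500 + 0.75 × 87520 = 28375 + 65640 = 94015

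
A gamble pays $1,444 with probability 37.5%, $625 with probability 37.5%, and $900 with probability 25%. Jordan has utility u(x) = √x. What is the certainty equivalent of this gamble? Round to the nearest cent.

E[u] = 0.375·√1444 + 0.375·√625 + 0.25·√900 = 0.375·38 + 0.375·25 + 0.25·30 = 31.125
CE = (31.125)² = 968.765625

$968.77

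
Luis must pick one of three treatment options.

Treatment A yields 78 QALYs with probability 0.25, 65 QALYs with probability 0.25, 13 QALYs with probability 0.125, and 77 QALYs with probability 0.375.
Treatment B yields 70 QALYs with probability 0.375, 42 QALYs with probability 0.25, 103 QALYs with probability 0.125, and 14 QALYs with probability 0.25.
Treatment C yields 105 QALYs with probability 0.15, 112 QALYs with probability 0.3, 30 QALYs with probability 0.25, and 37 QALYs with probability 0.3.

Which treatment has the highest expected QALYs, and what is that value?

Treatment A = 0.25 × 78 + 0.25 × 65 + 0.125 × 13 + 0.375 × 77 = 19.5 + 16.25 + 1.625 + 28.875 = 66.25
Treatment B = 0.375 × 70 + 0.25 × 42 + 0.125 × 103 + 0.25 × 14 = 26.25 + 10.5 + 12.875 + 3.5 = 53.125
Treatment C = 0.15 × 105 + 0.3 × 112 + 0.25 × 30 + 0.3 × 37 = 15.75 + 33.6 + 7.5 + 11.1 = 67.95

Treatment C (67.95 QALYs)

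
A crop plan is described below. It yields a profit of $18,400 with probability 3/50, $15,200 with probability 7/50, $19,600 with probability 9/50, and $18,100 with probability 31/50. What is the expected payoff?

$17,982

EV = 3/50 × 18400 + 7/50 × 15200 + 9/50 × 19600 + 31/50 × 18100 = 1104 + 2128 + 3528 + 11222 = 17982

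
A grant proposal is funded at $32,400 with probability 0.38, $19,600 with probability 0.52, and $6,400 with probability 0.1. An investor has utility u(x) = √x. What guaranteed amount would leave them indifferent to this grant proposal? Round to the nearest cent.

E[u] = 0.38·√32400 + 0.52·√19600 + 0.1·√6400 = 0.38·180 + 0.52·140 + 0.1·80 = 149.2
CE = (149.2)² = 22260.64

$22,260.64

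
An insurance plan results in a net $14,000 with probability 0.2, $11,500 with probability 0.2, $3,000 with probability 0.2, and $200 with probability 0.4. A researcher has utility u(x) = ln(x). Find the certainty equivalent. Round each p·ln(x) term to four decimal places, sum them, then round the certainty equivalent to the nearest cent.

$1,808.04

E[u] = 0.2·ln(14000) + 0.2·ln(11500) + 0.2·ln(3000) + 0.4·ln(200) = 1.9094 + 1.8700 + 1.6013 + 2.1193 = 7.5000
CE = e^7.5000 ≈ 1808.04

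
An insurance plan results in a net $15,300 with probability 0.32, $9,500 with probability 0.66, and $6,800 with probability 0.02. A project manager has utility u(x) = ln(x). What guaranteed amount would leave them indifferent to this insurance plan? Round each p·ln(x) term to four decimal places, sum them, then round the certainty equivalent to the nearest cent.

E[u] = 0.32·ln(15300) + 0.66·ln(9500) + 0.02·ln(6800) = 3.0834 + 6.0450 + 0.1765 = 9.3049
CE = e^9.3049 ≈ 10991.75

$10,991.75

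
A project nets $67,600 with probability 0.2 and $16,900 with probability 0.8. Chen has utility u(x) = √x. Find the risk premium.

E[u] = 0.2·√67600 + 0.8·√16900 = 0.2·260 + 0.8·130 = 156
CE = (156)² = 24336
Risk premium = EV − CE = 27040 − 24336 = 2704

$2,704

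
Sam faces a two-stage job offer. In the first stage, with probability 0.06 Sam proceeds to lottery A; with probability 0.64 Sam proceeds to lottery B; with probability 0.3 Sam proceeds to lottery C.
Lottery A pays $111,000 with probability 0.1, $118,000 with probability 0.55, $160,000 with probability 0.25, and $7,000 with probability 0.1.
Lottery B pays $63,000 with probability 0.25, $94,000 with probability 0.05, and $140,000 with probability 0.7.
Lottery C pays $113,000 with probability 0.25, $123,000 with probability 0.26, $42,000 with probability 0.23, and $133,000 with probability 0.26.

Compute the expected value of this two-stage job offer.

$114,151

EV(A) = 0.1 × 111000 + 0.55 × 118000 + 0.25 × 160000 + 0.1 × 7000 = 11100 + 64900 + 40000 + 700 = 116700
EV(B) = 0.25 × 63000 + 0.05 × 94000 + 0.7 × 140000 = 15750 + 4700 + 98000 = 118450
EV(C) = 0.25 × 113000 + 0.26 × 123000 + 0.23 × 42000 + 0.26 × 133000 = 28250 + 31980 + 9660 + 34580 = 104470
Overall = 0.06 × 116700 + 0.64 × 118450 + 0.3 × 104470 = 7002 + 75808 + 31341 = 114151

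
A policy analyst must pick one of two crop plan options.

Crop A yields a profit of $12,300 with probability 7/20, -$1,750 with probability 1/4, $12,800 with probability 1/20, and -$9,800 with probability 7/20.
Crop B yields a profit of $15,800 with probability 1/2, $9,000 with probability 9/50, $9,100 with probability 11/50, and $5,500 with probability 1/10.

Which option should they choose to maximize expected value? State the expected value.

Crop A = 7/20 × 12300 + 1/4 × (-1750) + 1/20 × 12800 + 7/20 × (-9800) = 4305 − 437.5 + 640 − 3430 = 1077.5
Crop B = 1/2 × 15800 + 9/50 × 9000 + 11/50 × 9100 + 1/10 × 5500 = 7900 + 1620 + 2002 + 550 = 12072

Crop B ($12,072)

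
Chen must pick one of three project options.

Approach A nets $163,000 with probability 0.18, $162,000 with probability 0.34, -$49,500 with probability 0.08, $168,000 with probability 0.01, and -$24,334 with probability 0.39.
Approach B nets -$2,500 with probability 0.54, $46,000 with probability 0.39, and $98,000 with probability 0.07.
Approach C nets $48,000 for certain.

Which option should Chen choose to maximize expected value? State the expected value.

Approach A ($72,649.74)

Approach A = 0.18 × 163000 + 0.34 × 162000 + 0.08 × (-49500) + 0.01 × 168000 + 0.39 × (-24334) = 29340 + 55080 − 3960 + 1680 − 9490.26 = 72649.74
Approach B = 0.54 × (-2500) + 0.39 × 46000 + 0.07 × 98000 = -1350 + 17940 + 6860 = 23450
Approach C: 48000 (certain)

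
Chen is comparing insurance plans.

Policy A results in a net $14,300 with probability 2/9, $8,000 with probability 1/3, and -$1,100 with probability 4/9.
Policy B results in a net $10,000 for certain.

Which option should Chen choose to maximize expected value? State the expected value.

Policy B ($10,000)

Policy A = 2/9 × 14300 + 1/3 × 8000 + 4/9 × (-1100) = 3177.7778 + 2666.6667 − 488.8889 = 5355.5556
Policy B: 10000 (certain)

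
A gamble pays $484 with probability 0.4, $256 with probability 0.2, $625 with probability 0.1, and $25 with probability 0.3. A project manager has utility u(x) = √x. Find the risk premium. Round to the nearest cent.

$58.80

E[u] = 0.4·√484 + 0.2·√256 + 0.1·√625 + 0.3·√25 = 0.4·22 + 0.2·16 + 0.1·25 + 0.3·5 = 16
CE = (16)² = 256
Risk premium = EV − CE = 314.8 − 256 = 58.8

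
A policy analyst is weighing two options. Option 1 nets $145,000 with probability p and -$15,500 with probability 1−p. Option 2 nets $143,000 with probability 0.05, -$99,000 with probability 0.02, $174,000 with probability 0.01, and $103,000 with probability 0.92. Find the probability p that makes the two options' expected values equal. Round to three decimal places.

p = 0.730

EV(Option 2) = 0.05 × 143000 + 0.02 × (-99000) + 0.01 × 174000 + 0.92 × 103000 = 7150 − 1980 + 1740 + 94760 = 101670
p·145000 + (1−p)·(-15500) = 101670
160500p − 15500 = 101670
p = (101670 + 15500) / 160500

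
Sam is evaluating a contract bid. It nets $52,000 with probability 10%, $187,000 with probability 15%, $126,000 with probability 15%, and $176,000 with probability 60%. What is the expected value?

EV = 0.1 × 52000 + 0.15 × 187000 + 0.15 × 126000 + 0.6 × 176000 = 5200 + 28050 + 18900 + 105600 = 157750

$157,750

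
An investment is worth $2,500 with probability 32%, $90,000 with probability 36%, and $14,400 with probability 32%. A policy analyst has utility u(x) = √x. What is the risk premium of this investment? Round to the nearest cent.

$11,434.24

E[u] = 0.32·√2500 + 0.36·√90000 + 0.32·√14400 = 0.32·50 + 0.36·300 + 0.32·120 = 162.4
CE = (162.4)² = 26373.76
Risk premium = EV − CE = 37808 − 26373.76 = 11434.24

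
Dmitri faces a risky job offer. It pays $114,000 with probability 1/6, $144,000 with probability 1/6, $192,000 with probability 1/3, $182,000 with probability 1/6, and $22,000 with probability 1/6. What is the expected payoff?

EV = 1/6 × 114000 + 1/6 × 144000 + 1/3 × 192000 + 1/6 × 182000 + 1/6 × 22000 = 19000 + 24000 + 64000 + 30333.3333 + 3666.6667 = 141000

$141,000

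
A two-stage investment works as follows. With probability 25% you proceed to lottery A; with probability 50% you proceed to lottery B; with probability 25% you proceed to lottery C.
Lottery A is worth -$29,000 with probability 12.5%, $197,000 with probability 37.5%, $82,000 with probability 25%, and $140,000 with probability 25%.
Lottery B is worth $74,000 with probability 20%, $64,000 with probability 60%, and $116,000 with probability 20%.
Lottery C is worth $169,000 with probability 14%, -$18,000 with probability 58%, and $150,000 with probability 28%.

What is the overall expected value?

$83,442.50

EV(A) = 0.125 × (-29000) + 0.375 × 197000 + 0.25 × 82000 + 0.25 × 140000 = -3625 + 73875 + 20500 + 35000 = 125750
EV(B) = 0.2 × 74000 + 0.6 × 64000 + 0.2 × 116000 = 14800 + 38400 + 23200 = 76400
EV(C) = 0.14 × 169000 + 0.58 × (-18000) + 0.28 × 150000 = 23660 − 10440 + 42000 = 55220
Overall = 0.25 × 125750 + 0.5 × 76400 + 0.25 × 55220 = 31437.5 + 38200 + 13805 = 83442.5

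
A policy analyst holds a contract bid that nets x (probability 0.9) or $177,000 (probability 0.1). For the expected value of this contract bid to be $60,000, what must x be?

x = $47,000

0.9·x + 0.1·177000 = 60000
0.9·x = 60000 − 17700 = 42300
x = 42300 / 0.9 = 47000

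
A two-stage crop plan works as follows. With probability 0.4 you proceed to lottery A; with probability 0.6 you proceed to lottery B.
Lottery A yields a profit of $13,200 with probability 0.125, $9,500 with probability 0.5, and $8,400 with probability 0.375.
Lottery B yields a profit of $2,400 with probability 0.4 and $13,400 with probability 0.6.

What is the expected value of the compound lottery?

$9,220

EV(A) = 0.125 × 13200 + 0.5 × 9500 + 0.375 × 8400 = 1650 + 4750 + 3150 = 9550
EV(B) = 0.4 × 2400 + 0.6 × 13400 = 960 + 8040 = 9000
Overall = 0.4 × 9550 + 0.6 × 9000 = 3820 + 5400 = 9220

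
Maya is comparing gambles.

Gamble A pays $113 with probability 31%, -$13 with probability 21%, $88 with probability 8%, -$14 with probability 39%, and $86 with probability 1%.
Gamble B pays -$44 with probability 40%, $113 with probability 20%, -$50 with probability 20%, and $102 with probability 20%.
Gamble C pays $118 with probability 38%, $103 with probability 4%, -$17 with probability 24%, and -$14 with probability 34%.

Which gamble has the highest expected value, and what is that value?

Gamble A = 0.31 × 113 + 0.21 × (-13) + 0.08 × 88 + 0.39 × (-14) + 0.01 × 86 = 35.03 − 2.73 + 7.04 − 5.46 + 0.86 = 34.74
Gamble B = 0.4 × (-44) + 0.2 × 113 + 0.2 × (-50) + 0.2 × 102 = -17.6 + 22.6 − 10 + 20.4 = 15.4
Gamble C = 0.38 × 118 + 0.04 × 103 + 0.24 × (-17) + 0.34 × (-14) = 44.84 + 4.12 − 4.08 − 4.76 = 40.12

Gamble C ($40.12)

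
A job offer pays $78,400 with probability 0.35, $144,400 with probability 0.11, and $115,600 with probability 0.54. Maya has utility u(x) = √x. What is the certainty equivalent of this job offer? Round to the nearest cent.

$104,587.56

E[u] = 0.35·√78400 + 0.11·√144400 + 0.54·√115600 = 0.35·280 + 0.11·380 + 0.54·340 = 323.4
CE = (323.4)² = 104587.56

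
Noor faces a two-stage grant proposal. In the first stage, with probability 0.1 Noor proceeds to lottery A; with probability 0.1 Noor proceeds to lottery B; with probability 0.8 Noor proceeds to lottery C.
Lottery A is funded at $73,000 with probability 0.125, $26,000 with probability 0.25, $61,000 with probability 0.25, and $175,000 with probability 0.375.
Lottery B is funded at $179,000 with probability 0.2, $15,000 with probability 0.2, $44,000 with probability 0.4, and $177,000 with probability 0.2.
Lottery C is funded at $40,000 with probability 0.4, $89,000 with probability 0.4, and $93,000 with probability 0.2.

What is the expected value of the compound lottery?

$74,990

EV(A) = 0.125 × 73000 + 0.25 × 26000 + 0.25 × 61000 + 0.375 × 175000 = 9125 + 6500 + 15250 + 65625 = 96500
EV(B) = 0.2 × 179000 + 0.2 × 15000 + 0.4 × 44000 + 0.2 × 177000 = 35800 + 3000 + 17600 + 35400 = 91800
EV(C) = 0.4 × 40000 + 0.4 × 89000 + 0.2 × 93000 = 16000 + 35600 + 18600 = 70200
Overall = 0.1 × 96500 + 0.1 × 91800 + 0.8 × 70200 = 9650 + 9180 + 56160 = 74990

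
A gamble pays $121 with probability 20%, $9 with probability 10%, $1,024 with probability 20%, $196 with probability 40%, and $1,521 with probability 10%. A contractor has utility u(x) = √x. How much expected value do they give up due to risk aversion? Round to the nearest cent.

E[u] = 0.2·√121 + 0.1·√9 + 0.2·√1024 + 0.4·√196 + 0.1·√1521 = 0.2·11 + 0.1·3 + 0.2·32 + 0.4·14 + 0.1·39 = 18.4
CE = (18.4)² = 338.56
Risk premium = EV − CE = 460.4 − 338.56 = 121.84

$121.84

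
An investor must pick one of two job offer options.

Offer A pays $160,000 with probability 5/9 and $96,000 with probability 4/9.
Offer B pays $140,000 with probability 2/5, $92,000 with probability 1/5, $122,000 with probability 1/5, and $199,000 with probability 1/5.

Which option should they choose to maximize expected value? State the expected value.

Offer A = 5/9 × 160000 + 4/9 × 96000 = 88888.8889 + 42666.6667 = 131555.5556
Offer B = 2/5 × 140000 + 1/5 × 92000 + 1/5 × 122000 + 1/5 × 199000 = 56000 + 18400 + 24400 + 39800 = 138600

Offer B ($138,600)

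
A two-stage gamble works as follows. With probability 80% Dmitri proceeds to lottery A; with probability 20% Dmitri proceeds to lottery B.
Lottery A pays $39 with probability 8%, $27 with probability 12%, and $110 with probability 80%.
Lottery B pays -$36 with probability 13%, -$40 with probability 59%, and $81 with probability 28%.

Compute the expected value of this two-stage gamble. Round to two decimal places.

$74.37

EV(A) = 0.08 × 39 + 0.12 × 27 + 0.8 × 110 = 3.12 + 3.24 + 88 = 94.36
EV(B) = 0.13 × (-36) + 0.59 × (-40) + 0.28 × 81 = -4.68 − 23.6 + 22.68 = -5.6
Overall = 0.8 × 94.36 + 0.2 × (-5.6) = 75.488 − 1.12 = 74.368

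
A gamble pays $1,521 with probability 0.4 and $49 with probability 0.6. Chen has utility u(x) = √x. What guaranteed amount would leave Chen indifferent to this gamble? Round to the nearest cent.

$392.04

E[u] = 0.4·√1521 + 0.6·√49 = 0.4·39 + 0.6·7 = 19.8
CE = (19.8)² = 392.04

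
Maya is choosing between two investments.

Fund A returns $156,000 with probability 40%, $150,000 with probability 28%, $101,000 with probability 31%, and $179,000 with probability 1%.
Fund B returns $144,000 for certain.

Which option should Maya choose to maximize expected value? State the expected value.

Fund B ($144,000)

Fund A = 0.4 × 156000 + 0.28 × 150000 + 0.31 × 101000 + 0.01 × 179000 = 62400 + 42000 + 31310 + 1790 = 137500
Fund B: 144000 (certain)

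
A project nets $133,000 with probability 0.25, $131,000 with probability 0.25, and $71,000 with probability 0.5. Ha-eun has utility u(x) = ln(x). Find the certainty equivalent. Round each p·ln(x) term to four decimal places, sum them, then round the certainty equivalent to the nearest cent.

$96,799.78

E[u] = 0.25·ln(133000) + 0.25·ln(131000) + 0.5·ln(71000) = 2.9495 + 2.9457 + 5.5852 = 11.4804
CE = e^11.4804 ≈ 96799.78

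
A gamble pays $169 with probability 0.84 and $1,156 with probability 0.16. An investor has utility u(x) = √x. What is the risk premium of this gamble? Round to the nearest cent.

$59.27

E[u] = 0.84·√169 + 0.16·√1156 = 0.84·13 + 0.16·34 = 16.36
CE = (16.36)² = 267.6496
Risk premium = EV − CE = 326.92 − 267.6496 = 59.2704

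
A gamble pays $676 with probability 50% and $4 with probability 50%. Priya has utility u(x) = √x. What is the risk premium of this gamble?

E[u] = 0.5·√676 + 0.5·√4 = 0.5·26 + 0.5·2 = 14
CE = (14)² = 196
Risk premium = EV − CE = 340 − 196 = 144

$144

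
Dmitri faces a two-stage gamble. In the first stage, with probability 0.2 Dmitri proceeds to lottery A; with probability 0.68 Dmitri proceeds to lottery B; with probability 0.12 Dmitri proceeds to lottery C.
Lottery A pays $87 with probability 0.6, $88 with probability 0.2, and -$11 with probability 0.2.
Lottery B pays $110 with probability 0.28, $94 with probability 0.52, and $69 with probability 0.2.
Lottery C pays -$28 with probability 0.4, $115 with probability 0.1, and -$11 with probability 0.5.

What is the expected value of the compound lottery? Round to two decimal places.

$76.46

EV(A) = 0.6 × 87 + 0.2 × 88 + 0.2 × (-11) = 52.2 + 17.6 − 2.2 = 67.6
EV(B) = 0.28 × 110 + 0.52 × 94 + 0.2 × 69 = 30.8 + 48.88 + 13.8 = 93.48
EV(C) = 0.4 × (-28) + 0.1 × 115 + 0.5 × (-11) = -11.2 + 11.5 − 5.5 = -5.2
Overall = 0.2 × 67.6 + 0.68 × 93.48 + 0.12 × (-5.2) = 13.52 + 63.5664 − 0.624 = 76.4624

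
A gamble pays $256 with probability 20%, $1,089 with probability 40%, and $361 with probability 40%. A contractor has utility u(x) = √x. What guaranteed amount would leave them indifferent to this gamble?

E[u] = 0.2·√256 + 0.4·√1089 + 0.4·√361 = 0.2·16 + 0.4·33 + 0.4·19 = 24
CE = (24)² = 576

$576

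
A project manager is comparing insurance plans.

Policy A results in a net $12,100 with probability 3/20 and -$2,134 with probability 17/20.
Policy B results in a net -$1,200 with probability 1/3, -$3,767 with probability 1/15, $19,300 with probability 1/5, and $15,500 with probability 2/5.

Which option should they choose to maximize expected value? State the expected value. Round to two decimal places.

Policy B ($9,408.87)

Policy A = 3/20 × 12100 + 17/20 × (-2134) = 1815 − 1813.9 = 1.1
Policy B = 1/3 × (-1200) + 1/15 × (-3767) + 1/5 × 19300 + 2/5 × 15500 = -400 − 251.1333 + 3860 + 6200 = 9408.8667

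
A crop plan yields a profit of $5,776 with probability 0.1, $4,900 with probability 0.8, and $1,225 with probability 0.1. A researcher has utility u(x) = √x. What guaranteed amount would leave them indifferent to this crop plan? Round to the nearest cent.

E[u] = 0.1·√5776 + 0.8·√4900 + 0.1·√1225 = 0.1·76 + 0.8·70 + 0.1·35 = 67.1
CE = (67.1)² = 4502.41

$4,502.41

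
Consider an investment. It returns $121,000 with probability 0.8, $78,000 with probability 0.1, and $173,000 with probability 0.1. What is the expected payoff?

EV = 0.8 × 121000 + 0.1 × 78000 + 0.1 × 173000 = 96800 + 7800 + 17300 = 121900

$121,900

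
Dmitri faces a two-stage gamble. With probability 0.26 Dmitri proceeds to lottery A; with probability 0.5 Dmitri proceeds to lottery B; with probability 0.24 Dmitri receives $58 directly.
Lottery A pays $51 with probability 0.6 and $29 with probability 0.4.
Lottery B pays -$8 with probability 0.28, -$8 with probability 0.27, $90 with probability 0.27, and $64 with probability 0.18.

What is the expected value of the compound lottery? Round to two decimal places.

$40.60

EV(A) = 0.6 × 51 + 0.4 × 29 = 30.6 + 11.6 = 42.2
EV(B) = 0.28 × (-8) + 0.27 × (-8) + 0.27 × 90 + 0.18 × 64 = -2.24 − 2.16 + 24.3 + 11.52 = 31.42
Branch C: 58 (certain)
Overall = 0.26 × 42.2 + 0.5 × 31.42 + 0.24 × 58 = 10.972 + 15.71 + 13.92 = 40.602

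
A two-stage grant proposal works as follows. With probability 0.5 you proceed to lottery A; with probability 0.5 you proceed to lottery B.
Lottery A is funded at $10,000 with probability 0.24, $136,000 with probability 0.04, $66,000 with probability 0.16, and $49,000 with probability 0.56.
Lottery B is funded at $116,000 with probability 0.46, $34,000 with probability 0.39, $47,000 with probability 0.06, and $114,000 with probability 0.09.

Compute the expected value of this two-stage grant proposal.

$62,770

EV(A) = 0.24 × 10000 + 0.04 × 136000 + 0.16 × 66000 + 0.56 × 49000 = 2400 + 5440 + 10560 + 27440 = 45840
EV(B) = 0.46 × 116000 + 0.39 × 34000 + 0.06 × 47000 + 0.09 × 114000 = 53360 + 13260 + 2820 + 10260 = 79700
Overall = 0.5 × 45840 + 0.5 × 79700 = 22920 + 39850 = 62770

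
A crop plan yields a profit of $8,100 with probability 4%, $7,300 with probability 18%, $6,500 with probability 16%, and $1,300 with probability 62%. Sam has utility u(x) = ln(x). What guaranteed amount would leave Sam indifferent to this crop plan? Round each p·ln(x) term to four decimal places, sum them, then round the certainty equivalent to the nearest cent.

E[u] = 0.04·ln(8100) + 0.18·ln(7300) + 0.16·ln(6500) + 0.62·ln(1300) = 0.3600 + 1.6012 + 1.4047 + 4.4455 = 7.8114
CE = e^7.8114 ≈ 2468.58

$2,468.58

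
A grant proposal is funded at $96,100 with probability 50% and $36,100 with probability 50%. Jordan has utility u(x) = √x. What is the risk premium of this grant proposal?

E[u] = 0.5·√96100 + 0.5·√36100 = 0.5·310 + 0.5·190 = 250
CE = (250)² = 62500
Risk premium = EV − CE = 66100 − 62500 = 3600

$3,600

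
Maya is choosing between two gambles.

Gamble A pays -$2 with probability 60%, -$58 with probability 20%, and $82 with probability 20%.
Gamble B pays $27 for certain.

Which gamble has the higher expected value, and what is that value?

Gamble B ($27)

Gamble A = 0.6 × (-2) + 0.2 × (-58) + 0.2 × 82 = -1.2 − 11.6 + 16.4 = 3.6
Gamble B: 27 (certain)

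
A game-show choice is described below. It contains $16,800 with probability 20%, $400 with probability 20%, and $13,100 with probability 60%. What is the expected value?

$11,300

EV = 0.2 × 16800 + 0.2 × 400 + 0.6 × 13100 = 3360 + 80 + 7860 = 11300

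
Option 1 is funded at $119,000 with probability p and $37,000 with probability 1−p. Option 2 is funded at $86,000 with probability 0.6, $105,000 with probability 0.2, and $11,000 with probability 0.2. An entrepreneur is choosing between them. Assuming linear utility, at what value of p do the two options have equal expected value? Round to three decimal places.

EV(Option 2) = 0.6 × 86000 + 0.2 × 105000 + 0.2 × 11000 = 51600 + 21000 + 2200 = 74800
p·119000 + (1−p)·37000 = 74800
82000p + 37000 = 74800
p = (74800 − 37000) / 82000

p = 0.461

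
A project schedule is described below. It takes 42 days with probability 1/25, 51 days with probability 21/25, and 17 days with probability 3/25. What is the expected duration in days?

46.56 days

EV = 1/25 × 42 + 21/25 × 51 + 3/25 × 17 = 1.68 + 42.84 + 2.04 = 46.56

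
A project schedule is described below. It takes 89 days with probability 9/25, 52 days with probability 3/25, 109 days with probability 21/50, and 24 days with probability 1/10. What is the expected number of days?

86.46 days

EV = 9/25 × 89 + 3/25 × 52 + 21/50 × 109 + 1/10 × 24 = 32.04 + 6.24 + 45.78 + 2.4 = 86.46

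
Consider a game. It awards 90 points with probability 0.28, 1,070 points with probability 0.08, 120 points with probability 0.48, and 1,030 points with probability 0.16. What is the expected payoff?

333.2 points

EV = 0.28 × 90 + 0.08 × 1070 + 0.48 × 120 + 0.16 × 1030 = 25.2 + 85.6 + 57.6 + 164.8 = 333.2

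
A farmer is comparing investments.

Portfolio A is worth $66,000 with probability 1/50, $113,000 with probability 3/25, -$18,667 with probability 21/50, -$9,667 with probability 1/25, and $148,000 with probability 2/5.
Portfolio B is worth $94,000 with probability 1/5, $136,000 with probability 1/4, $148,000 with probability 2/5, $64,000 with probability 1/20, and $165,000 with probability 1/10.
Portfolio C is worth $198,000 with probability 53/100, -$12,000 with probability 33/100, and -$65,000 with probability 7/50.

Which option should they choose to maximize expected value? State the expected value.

Portfolio B ($131,700)

Portfolio A = 1/50 × 66000 + 3/25 × 113000 + 21/50 × (-18667) + 1/25 × (-9667) + 2/5 × 148000 = 1320 + 13560 − 7840.14 − 386.68 + 59200 = 65853.18
Portfolio B = 1/5 × 94000 + 1/4 × 136000 + 2/5 × 148000 + 1/20 × 64000 + 1/10 × 165000 = 18800 + 34000 + 59200 + 3200 + 16500 = 131700
Portfolio C = 53/100 × 198000 + 33/100 × (-12000) + 7/50 × (-65000) = 104940 − 3960 − 9100 = 91880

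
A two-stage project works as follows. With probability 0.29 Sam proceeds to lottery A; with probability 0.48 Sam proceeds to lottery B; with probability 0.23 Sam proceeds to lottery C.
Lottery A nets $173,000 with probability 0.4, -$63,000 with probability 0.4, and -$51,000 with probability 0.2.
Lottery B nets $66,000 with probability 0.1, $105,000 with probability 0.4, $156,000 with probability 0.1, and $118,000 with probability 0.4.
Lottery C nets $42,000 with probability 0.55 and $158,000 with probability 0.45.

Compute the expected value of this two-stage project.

EV(A) = 0.4 × 173000 + 0.4 × (-63000) + 0.2 × (-51000) = 69200 − 25200 − 10200 = 33800
EV(B) = 0.1 × 66000 + 0.4 × 105000 + 0.1 × 156000 + 0.4 × 118000 = 6600 + 42000 + 15600 + 47200 = 111400
EV(C) = 0.55 × 42000 + 0.45 × 158000 = 23100 + 71100 = 94200
Overall = 0.29 × 33800 + 0.48 × 111400 + 0.23 × 94200 = 9802 + 53472 + 21666 = 84940

$84,940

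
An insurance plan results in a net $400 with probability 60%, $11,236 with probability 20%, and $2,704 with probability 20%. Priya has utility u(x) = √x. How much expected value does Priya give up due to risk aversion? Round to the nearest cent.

$1,127.04

E[u] = 0.6·√400 + 0.2·√11236 + 0.2·√2704 = 0.6·20 + 0.2·106 + 0.2·52 = 43.6
CE = (43.6)² = 1900.96
Risk premium = EV − CE = 3028 − 1900.96 = 1127.04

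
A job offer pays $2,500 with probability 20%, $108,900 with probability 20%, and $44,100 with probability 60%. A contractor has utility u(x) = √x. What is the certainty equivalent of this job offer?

$40,804

E[u] = 0.2·√2500 + 0.2·√108900 + 0.6·√44100 = 0.2·50 + 0.2·330 + 0.6·210 = 202
CE = (202)² = 40804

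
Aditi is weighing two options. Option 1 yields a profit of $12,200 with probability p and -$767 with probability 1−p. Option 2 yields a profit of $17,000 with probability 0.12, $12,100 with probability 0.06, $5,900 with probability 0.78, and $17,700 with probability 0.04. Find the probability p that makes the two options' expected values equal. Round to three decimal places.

EV(Option 2) = 0.12 × 17000 + 0.06 × 12100 + 0.78 × 5900 + 0.04 × 17700 = 2040 + 726 + 4602 + 708 = 8076
p·12200 + (1−p)·(-767) = 8076
12967p − 767 = 8076
p = (8076 + 767) / 12967

p = 0.682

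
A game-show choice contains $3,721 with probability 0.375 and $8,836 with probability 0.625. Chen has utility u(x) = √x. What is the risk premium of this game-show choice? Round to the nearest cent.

E[u] = 0.375·√3721 + 0.625·√8836 = 0.375·61 + 0.625·94 = 81.625
CE = (81.625)² = 6662.640625
Risk premium = EV − CE = 6917.875 − 6662.640625 = 255.234375

$255.23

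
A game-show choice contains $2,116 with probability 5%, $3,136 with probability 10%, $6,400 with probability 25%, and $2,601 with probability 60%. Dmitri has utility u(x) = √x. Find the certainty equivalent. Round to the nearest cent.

$3,422.25

E[u] = 0.05·√2116 + 0.1·√3136 + 0.25·√6400 + 0.6·√2601 = 0.05·46 + 0.1·56 + 0.25·80 + 0.6·51 = 58.5
CE = (58.5)² = 3422.25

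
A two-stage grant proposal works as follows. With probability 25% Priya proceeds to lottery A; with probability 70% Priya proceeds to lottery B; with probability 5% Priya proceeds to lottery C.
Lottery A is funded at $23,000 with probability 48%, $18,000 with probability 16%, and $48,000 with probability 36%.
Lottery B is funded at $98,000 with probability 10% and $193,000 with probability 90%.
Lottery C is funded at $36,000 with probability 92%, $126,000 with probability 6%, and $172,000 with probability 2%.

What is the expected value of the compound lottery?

$138,456

EV(A) = 0.48 × 23000 + 0.16 × 18000 + 0.36 × 48000 = 11040 + 2880 + 17280 = 31200
EV(B) = 0.1 × 98000 + 0.9 × 193000 = 9800 + 173700 = 183500
EV(C) = 0.92 × 36000 + 0.06 × 126000 + 0.02 × 172000 = 33120 + 7560 + 3440 = 44120
Overall = 0.25 × 31200 + 0.7 × 183500 + 0.05 × 44120 = 7800 + 128450 + 2206 = 138456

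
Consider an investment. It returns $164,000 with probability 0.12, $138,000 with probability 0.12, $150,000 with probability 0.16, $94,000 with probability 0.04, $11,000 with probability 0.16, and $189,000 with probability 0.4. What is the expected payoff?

EV = 0.12 × 164000 + 0.12 × 138000 + 0.16 × 150000 + 0.04 × 94000 + 0.16 × 11000 + 0.4 × 189000 = 19680 + 16560 + 24000 + 3760 + 1760 + 75600 = 141360

$141,360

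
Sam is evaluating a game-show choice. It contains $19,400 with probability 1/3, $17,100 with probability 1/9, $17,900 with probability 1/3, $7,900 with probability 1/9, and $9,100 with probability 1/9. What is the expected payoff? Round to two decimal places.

$16,222.22

EV = 1/3 × 19400 + 1/9 × 17100 + 1/3 × 17900 + 1/9 × 7900 + 1/9 × 9100 = 6466.6667 + 1900 + 5966.6667 + 877.7778 + 1011.1111 = 16222.2222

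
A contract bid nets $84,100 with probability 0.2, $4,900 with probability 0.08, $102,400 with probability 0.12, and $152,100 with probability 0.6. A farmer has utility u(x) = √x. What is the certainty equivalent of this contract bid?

$112,896

E[u] = 0.2·√84100 + 0.08·√4900 + 0.12·√102400 + 0.6·√152100 = 0.2·290 + 0.08·70 + 0.12·320 + 0.6·390 = 336
CE = (336)² = 112896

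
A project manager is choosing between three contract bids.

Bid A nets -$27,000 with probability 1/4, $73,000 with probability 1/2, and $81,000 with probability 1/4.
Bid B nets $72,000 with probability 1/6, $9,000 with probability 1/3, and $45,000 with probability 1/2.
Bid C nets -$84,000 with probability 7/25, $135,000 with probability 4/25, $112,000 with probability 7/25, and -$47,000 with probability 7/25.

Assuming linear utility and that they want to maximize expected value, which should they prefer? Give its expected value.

Bid A = 1/4 × (-27000) + 1/2 × 73000 + 1/4 × 81000 = -6750 + 36500 + 20250 = 50000
Bid B = 1/6 × 72000 + 1/3 × 9000 + 1/2 × 45000 = 12000 + 3000 + 22500 = 37500
Bid C = 7/25 × (-84000) + 4/25 × 135000 + 7/25 × 112000 + 7/25 × (-47000) = -23520 + 21600 + 31360 − 13160 = 16280

Bid A ($50,000)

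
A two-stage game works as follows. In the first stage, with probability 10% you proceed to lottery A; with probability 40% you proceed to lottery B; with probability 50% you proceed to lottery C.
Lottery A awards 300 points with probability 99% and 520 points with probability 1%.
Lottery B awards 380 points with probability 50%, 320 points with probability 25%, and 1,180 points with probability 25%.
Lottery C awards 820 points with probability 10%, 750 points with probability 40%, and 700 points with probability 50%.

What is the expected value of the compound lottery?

EV(A) = 0.99 × 300 + 0.01 × 520 = 297 + 5.2 = 302.2
EV(B) = 0.5 × 380 + 0.25 × 320 + 0.25 × 1180 = 190 + 80 + 295 = 565
EV(C) = 0.1 × 820 + 0.4 × 750 + 0.5 × 700 = 82 + 300 + 350 = 732
Overall = 0.1 × 302.2 + 0.4 × 565 + 0.5 × 732 = 30.22 + 226 + 366 = 622.22

622.22 points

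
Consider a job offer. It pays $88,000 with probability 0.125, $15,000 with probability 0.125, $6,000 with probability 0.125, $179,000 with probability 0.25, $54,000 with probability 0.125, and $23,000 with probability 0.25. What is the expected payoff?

EV = 0.125 × 88000 + 0.125 × 15000 + 0.125 × 6000 + 0.25 × 179000 + 0.125 × 54000 + 0.25 × 23000 = 11000 + 1875 + 750 + 44750 + 6750 + 5750 = 70875

$70,875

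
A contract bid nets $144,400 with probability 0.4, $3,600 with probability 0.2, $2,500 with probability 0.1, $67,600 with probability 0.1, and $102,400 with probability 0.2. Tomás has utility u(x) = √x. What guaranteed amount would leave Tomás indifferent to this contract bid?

E[u] = 0.4·√144400 + 0.2·√3600 + 0.1·√2500 + 0.1·√67600 + 0.2·√102400 = 0.4·380 + 0.2·60 + 0.1·50 + 0.1·260 + 0.2·320 = 259
CE = (259)² = 67081

$67,081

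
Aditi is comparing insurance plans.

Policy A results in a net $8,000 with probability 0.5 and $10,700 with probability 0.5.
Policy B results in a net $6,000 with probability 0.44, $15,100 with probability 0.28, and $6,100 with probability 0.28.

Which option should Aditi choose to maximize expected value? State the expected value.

Policy A = 0.5 × 8000 + 0.5 × 10700 = 4000 + 5350 = 9350
Policy B = 0.44 × 6000 + 0.28 × 15100 + 0.28 × 6100 = 2640 + 4228 + 1708 = 8576

Policy A ($9,350)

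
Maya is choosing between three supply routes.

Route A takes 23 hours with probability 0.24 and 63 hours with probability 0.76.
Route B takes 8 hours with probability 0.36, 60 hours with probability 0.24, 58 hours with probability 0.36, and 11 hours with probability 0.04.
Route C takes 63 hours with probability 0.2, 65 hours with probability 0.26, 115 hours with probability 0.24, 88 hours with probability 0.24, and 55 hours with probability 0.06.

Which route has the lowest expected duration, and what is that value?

Route A = 0.24 × 23 + 0.76 × 63 = 5.52 + 47.88 = 53.4
Route B = 0.36 × 8 + 0.24 × 60 + 0.36 × 58 + 0.04 × 11 = 2.88 + 14.4 + 20.88 + 0.44 = 38.6
Route C = 0.2 × 63 + 0.26 × 65 + 0.24 × 115 + 0.24 × 88 + 0.06 × 55 = 12.6 + 16.9 + 27.6 + 21.12 + 3.3 = 81.52

Route B (38.6 hours)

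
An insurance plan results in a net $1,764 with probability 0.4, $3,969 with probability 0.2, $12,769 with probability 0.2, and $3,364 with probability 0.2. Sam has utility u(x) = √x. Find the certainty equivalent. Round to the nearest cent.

E[u] = 0.4·√1764 + 0.2·√3969 + 0.2·√12769 + 0.2·√3364 = 0.4·42 + 0.2·63 + 0.2·113 + 0.2·58 = 63.6
CE = (63.6)² = 4044.96

$4,044.96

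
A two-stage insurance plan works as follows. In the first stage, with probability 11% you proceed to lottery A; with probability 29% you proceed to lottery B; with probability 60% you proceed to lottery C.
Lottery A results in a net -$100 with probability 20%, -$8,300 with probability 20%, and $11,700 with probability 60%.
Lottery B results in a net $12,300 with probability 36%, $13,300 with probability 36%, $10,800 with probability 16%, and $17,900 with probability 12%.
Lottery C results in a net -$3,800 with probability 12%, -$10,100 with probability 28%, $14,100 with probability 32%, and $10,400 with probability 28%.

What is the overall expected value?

EV(A) = 0.2 × (-100) + 0.2 × (-8300) + 0.6 × 11700 = -20 − 1660 + 7020 = 5340
EV(B) = 0.36 × 12300 + 0.36 × 13300 + 0.16 × 10800 + 0.12 × 17900 = 4428 + 4788 + 1728 + 2148 = 13092
EV(C) = 0.12 × (-3800) + 0.28 × (-10100) + 0.32 × 14100 + 0.28 × 10400 = -456 − 2828 + 4512 + 2912 = 4140
Overall = 0.11 × 5340 + 0.29 × 13092 + 0.6 × 4140 = 587.4 + 3796.68 + 2484 = 6868.08

$6,868.08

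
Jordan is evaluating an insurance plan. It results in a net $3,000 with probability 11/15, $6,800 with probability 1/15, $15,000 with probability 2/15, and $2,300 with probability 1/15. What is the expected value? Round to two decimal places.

EV = 11/15 × 3000 + 1/15 × 6800 + 2/15 × 15000 + 1/15 × 2300 = 2200 + 453.3333 + 2000 + 153.3333 = 4806.6667

$4,806.67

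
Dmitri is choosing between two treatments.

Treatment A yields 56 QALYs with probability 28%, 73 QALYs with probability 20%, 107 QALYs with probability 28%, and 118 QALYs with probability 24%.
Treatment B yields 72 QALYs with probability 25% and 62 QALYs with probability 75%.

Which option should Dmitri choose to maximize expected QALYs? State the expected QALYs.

Treatment A (88.56 QALYs)

Treatment A = 0.28 × 56 + 0.2 × 73 + 0.28 × 107 + 0.24 × 118 = 15.68 + 14.6 + 29.96 + 28.32 = 88.56
Treatment B = 0.25 × 72 + 0.75 × 62 = 18 + 46.5 = 64.5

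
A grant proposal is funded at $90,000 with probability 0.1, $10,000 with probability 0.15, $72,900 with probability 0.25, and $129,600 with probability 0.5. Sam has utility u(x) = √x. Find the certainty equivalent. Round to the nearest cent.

E[u] = 0.1·√90000 + 0.15·√10000 + 0.25·√72900 + 0.5·√129600 = 0.1·300 + 0.15·100 + 0.25·270 + 0.5·360 = 292.5
CE = (292.5)² = 85556.25

$85,556.25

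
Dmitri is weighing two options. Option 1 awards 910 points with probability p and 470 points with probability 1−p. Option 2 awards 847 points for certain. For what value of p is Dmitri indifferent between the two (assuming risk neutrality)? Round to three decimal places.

p = 0.857

p·910 + (1−p)·470 = 847
440p + 470 = 847
p = (847 − 470) / 440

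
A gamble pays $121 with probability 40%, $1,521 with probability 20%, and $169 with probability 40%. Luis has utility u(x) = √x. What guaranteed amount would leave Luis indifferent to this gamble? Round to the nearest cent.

$302.76

E[u] = 0.4·√121 + 0.2·√1521 + 0.4·√169 = 0.4·11 + 0.2·39 + 0.4·13 = 17.4
CE = (17.4)² = 302.76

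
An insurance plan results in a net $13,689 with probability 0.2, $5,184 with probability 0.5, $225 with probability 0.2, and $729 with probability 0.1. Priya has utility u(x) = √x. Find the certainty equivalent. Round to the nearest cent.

$4,238.01

E[u] = 0.2·√13689 + 0.5·√5184 + 0.2·√225 + 0.1·√729 = 0.2·117 + 0.5·72 + 0.2·15 + 0.1·27 = 65.1
CE = (65.1)² = 4238.01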